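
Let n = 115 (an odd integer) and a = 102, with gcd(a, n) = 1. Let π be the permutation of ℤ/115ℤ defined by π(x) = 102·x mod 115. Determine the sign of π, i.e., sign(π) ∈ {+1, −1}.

Start at x=57: 57 → 64 → 88 → 6 → 37 → 94 → 43 → … (one orbit).
5 cycles of lengths [44, 44, 22, 4, 1].
115 − 5 = 110 transpositions; sign(π) = (−1)^110 = +1.

+1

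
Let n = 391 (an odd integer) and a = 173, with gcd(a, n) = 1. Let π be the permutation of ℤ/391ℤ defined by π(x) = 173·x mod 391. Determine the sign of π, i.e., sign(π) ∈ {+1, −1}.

Start at x=282: 282 → 302 → 243 → 202 → 147 → 16 → 31 → … (one orbit).
6 cycles of lengths [176, 176, 16, 11, 11, 1].
391 − 6 = 385 transpositions; sign(π) = (−1)^385 = -1.
Check: (173/391) = -1 by Zolotarev.

-1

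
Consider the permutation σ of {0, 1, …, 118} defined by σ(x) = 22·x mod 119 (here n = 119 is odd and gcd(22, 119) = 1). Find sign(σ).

-1

Trace 29: π^k(29) = [29, 43, 113, 106, 71, 15, 92] for k=0..6.
Decompose π into cycles: lengths [16, 16, 16, 16, 16, 16, 16, 1, 1, 1, 1, 1, 1, 1] (14 cycles, including the fixed point 0).
sign(π) = (−1)^{n − #cycles} = (−1)^{119−14} = (−1)^105 = -1.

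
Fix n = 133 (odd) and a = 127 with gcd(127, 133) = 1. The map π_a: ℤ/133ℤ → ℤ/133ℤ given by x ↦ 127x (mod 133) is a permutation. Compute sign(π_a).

-1

Start at x=85: 85 → 22 → 1 → 127 → 36 → 50 → 99 → … (one orbit).
Decompose π into cycles: lengths [18, 18, 18, 18, 18, 18, 18, 1, 1, 1, 1, 1, 1, 1] (14 cycles, including the fixed point 0).
Σ(ℓ_i−1) = 133−14 = 119; sign = (−1)^119 = -1.
Check: (127/133) = -1 by Zolotarev.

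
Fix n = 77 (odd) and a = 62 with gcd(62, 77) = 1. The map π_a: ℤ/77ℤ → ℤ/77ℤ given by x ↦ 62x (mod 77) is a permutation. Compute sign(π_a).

Start at x=71: 71 → 13 → 36 → 76 → 15 → 6 → 64 → … (one orbit).
π_62 has 11 disjoint cycles with lengths [10, 10, 10, 10, 10, 10, 10, 2, 2, 2, 1] on {0,…,76}.
Σ(ℓ_i−1) = 77−11 = 66; sign = (−1)^66 = +1.

+1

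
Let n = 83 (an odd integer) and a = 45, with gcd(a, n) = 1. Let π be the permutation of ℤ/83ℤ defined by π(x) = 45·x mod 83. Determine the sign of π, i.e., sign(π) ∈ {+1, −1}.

-1

Start at x=29: 29 → 60 → 44 → 71 → 41 → 19 → 25 → … (one orbit).
Decompose π into cycles: lengths [82, 1] (2 cycles, including the fixed point 0).
n − c = 83 − 2 = 81; sign = (−1)^81 = -1.
(45|83)_J = -1 (Zolotarev's lemma cross-check).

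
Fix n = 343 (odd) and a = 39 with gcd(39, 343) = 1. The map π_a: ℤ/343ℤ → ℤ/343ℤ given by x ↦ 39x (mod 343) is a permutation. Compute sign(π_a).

Orbit of 57 under x↦39x: [57, 165, 261, 232, 130, 268, 162]… (length divides ord_343(39)).
Decompose π into cycles: lengths [147, 147, 21, 21, 3, 3, 1] (7 cycles, including the fixed point 0).
7 cycles on 343: each ℓ→(−1)^(ℓ−1), product (−1)^336 = +1.
The Jacobi symbol (39|343) = +1 (Zolotarev) agrees.

+1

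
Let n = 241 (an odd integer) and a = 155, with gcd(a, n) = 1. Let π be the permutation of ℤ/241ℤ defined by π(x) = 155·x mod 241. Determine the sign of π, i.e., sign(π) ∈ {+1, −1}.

-1

Trace 165: π^k(165) = [165, 29, 157, 235, 34, 209, 101] for k=0..6.
Decompose π into cycles: lengths [240, 1] (2 cycles, including the fixed point 0).
n − c = 241 − 2 = 239; sign = (−1)^239 = -1.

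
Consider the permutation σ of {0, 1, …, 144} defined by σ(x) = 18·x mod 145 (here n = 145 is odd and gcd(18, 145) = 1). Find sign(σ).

+1

Orbit of 8 under x↦18x: [8, 144, 127, 111, 113, 4, 72]… (length divides ord_145(18)).
7 cycles of lengths [28, 28, 28, 28, 28, 4, 1].
7 cycles on 145: each ℓ→(−1)^(ℓ−1), product (−1)^138 = +1.
Zolotarev: (18|145) = +1, matching the cycle-count sign.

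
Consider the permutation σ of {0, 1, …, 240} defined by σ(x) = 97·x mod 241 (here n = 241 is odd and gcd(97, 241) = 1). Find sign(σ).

Orbit of 98 under x↦97x: [98, 107, 16, 106, 160, 96, 154]… (length divides ord_241(97)).
Cycle type of π: 60×4 + 1; total 5 cycles.
241 − 5 = 236 transpositions; sign(π) = (−1)^236 = +1.
Check: (97/241) = +1 by Zolotarev.

+1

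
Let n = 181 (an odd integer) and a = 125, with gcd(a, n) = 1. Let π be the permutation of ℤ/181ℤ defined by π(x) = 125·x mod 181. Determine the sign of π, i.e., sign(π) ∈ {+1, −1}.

+1

Trace 125: π^k(125) = [125, 59, 135, 42, 1] for k=0..4.
π_125 has 37 disjoint cycles with lengths [5, 5, 5, 5, 5, 5, 5, 5, 5, 5, 5, 5, 5, 5, 5, 5, 5, 5, 5, 5, 5, 5, 5, 5, 5, 5, 5, 5, 5, 5, 5, 5, 5, 5, 5, 5, 1] on {0,…,180}.
Σ(ℓ_i−1) = 181−37 = 144; sign = (−1)^144 = +1.
(125|181)_J = +1 (Zolotarev's lemma cross-check).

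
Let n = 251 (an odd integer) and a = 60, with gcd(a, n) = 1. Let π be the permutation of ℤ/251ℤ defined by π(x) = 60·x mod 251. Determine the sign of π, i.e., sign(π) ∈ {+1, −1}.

+1

Orbit of 49 under x↦60x: [49, 179, 198, 83, 211, 110, 74]… (length divides ord_251(60)).
π_60 has 3 disjoint cycles with lengths [125, 125, 1] on {0,…,250}.
n − c = 251 − 3 = 248; sign = (−1)^248 = +1.
Zolotarev: (60|251) = +1, matching the cycle-count sign.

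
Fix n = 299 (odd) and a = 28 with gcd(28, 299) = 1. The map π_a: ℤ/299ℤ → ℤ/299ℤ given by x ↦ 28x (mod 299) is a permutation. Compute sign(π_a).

Trace 57: π^k(57) = [57, 101, 137, 248, 67, 82, 203] for k=0..6.
5 cycles of lengths [132, 132, 22, 12, 1].
Σ(ℓ_i−1) = 299−5 = 294; sign = (−1)^294 = +1.
Check: (28/299) = +1 by Zolotarev.

+1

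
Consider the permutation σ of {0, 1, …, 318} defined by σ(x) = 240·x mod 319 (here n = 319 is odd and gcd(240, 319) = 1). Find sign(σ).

Orbit of 168 under x↦240x: [168, 126, 254, 31, 103, 157, 38]… (length divides ord_319(240)).
Cycle type of π: 140×2 + 28 + 5×2 + 1; total 6 cycles.
319 − 6 = 313 transpositions; sign(π) = (−1)^313 = -1.

-1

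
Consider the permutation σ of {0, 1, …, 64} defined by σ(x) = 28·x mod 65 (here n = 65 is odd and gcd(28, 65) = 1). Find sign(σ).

Start at x=4: 4 → 47 → 16 → 58 → 64 → 37 → 61 → … (one orbit).
The orbit structure of x ↦ 28x mod 65: 7 orbits of sizes [12, 12, 12, 12, 12, 4, 1].
sign(π) = (−1)^{n − #cycles} = (−1)^{65−7} = (−1)^58 = +1.
(28|65)_J = +1 (Zolotarev's lemma cross-check).

+1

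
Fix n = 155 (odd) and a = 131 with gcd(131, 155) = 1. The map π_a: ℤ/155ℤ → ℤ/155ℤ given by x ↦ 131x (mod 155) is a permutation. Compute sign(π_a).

Start at x=51: 51 → 16 → 81 → 71 → 1 → 131 → 111 → … (one orbit).
Cycle lengths of π_131 on ℤ/155ℤ: [15, 15, 15, 15, 15, 15, 15, 15, 15, 15, 1, 1, 1, 1, 1]; 15 cycles in total.
n − c = 155 − 15 = 140; sign = (−1)^140 = +1.

+1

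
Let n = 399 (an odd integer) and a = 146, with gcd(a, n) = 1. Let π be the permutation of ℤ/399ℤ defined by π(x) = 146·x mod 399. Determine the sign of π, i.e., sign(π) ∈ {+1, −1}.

Trace 358: π^k(358) = [358, 398, 253, 230, 64, 167, 43] for k=0..6.
The orbit structure of x ↦ 146x mod 399: 32 orbits of sizes [18, 18, 18, 18, 18, 18, 18, 18, 18, 18, 18, 18, 18, 18, 18, 18, 18, 18, 18, 18, 18, 2, 2, 2, 2, 2, 2, 2, 2, 2, 2, 1].
With 32 cycles on 399 points, sign = (−1)^{399−32} = -1.

-1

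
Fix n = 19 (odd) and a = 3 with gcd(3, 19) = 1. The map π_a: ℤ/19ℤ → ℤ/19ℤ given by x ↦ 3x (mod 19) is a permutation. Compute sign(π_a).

Orbit of 3 under x↦3x: [3, 9, 8, 5, 15, 7, 2]… (length divides ord_19(3)).
Decompose π into cycles: lengths [18, 1] (2 cycles, including the fixed point 0).
sign(π) = (−1)^{n − #cycles} = (−1)^{19−2} = (−1)^17 = -1.

-1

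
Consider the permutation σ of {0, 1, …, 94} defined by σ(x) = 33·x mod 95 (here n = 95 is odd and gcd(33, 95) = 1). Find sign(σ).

Orbit of 2 under x↦33x: [2, 66, 88, 54, 72, 1, 33]… (length divides ord_95(33)).
Cycle lengths of π_33 on ℤ/95ℤ: [36, 36, 18, 4, 1]; 5 cycles in total.
sign(π) = (−1)^{n − #cycles} = (−1)^{95−5} = (−1)^90 = +1.

+1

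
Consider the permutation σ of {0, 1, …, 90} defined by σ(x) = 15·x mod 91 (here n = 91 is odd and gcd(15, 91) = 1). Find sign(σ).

-1

Trace 36: π^k(36) = [36, 85, 1, 15, 43, 8, 29] for k=0..6.
The orbit structure of x ↦ 15x mod 91: 14 orbits of sizes [12, 12, 12, 12, 12, 12, 12, 1, 1, 1, 1, 1, 1, 1].
n − c = 91 − 14 = 77; sign = (−1)^77 = -1.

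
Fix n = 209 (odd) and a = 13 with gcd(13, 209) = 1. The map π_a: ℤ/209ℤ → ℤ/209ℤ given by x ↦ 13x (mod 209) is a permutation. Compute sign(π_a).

+1

Start at x=201: 201 → 105 → 111 → 189 → 158 → 173 → 159 → … (one orbit).
The orbit structure of x ↦ 13x mod 209: 5 orbits of sizes [90, 90, 18, 10, 1].
5 cycles on 209: each ℓ→(−1)^(ℓ−1), product (−1)^204 = +1.
(13|209)_J = +1 (Zolotarev's lemma cross-check).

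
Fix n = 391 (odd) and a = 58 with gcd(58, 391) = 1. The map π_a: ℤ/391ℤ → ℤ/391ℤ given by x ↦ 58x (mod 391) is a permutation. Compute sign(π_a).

-1

Start at x=197: 197 → 87 → 354 → 200 → 261 → 280 → 209 → … (one orbit).
Cycle lengths of π_58 on ℤ/391ℤ: [176, 176, 16, 11, 11, 1]; 6 cycles in total.
391 − 6 = 385 transpositions; sign(π) = (−1)^385 = -1.
Via Zolotarev, sign(π_{58}) = (58|391) = -1.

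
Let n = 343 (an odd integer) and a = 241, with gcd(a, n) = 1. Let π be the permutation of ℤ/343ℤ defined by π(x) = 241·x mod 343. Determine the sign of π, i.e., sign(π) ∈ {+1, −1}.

Orbit of 255 under x↦241x: [255, 58, 258, 95, 257, 197, 143]… (length divides ord_343(241)).
Decompose π into cycles: lengths [294, 42, 6, 1] (4 cycles, including the fixed point 0).
4 cycles on 343: each ℓ→(−1)^(ℓ−1), product (−1)^339 = -1.
Zolotarev: (241|343) = -1, matching the cycle-count sign.

-1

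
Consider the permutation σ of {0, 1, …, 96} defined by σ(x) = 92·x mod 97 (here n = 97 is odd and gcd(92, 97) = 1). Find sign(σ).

Trace 86: π^k(86) = [86, 55, 16, 17, 12, 37, 9] for k=0..6.
Cycle type of π: 96 + 1; total 2 cycles.
With 2 cycles on 97 points, sign = (−1)^{97−2} = -1.
Via Zolotarev, sign(π_{92}) = (92|97) = -1.

-1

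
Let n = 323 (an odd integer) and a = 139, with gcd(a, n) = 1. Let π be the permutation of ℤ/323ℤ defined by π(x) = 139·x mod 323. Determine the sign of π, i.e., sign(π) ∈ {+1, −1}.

Orbit of 121 under x↦139x: [121, 23, 290, 258, 9, 282, 115]… (length divides ord_323(139)).
The orbit structure of x ↦ 139x mod 323: 6 orbits of sizes [144, 144, 16, 9, 9, 1].
n − c = 323 − 6 = 317; sign = (−1)^317 = -1.

-1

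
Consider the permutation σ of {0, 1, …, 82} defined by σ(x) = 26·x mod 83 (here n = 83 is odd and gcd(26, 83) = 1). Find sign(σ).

Start at x=30: 30 → 33 → 28 → 64 → 4 → 21 → 48 → … (one orbit).
Cycle lengths of π_26 on ℤ/83ℤ: [41, 41, 1]; 3 cycles in total.
Σ(ℓ_i−1) = 83−3 = 80; sign = (−1)^80 = +1.
(26|83)_J = +1 (Zolotarev's lemma cross-check).

+1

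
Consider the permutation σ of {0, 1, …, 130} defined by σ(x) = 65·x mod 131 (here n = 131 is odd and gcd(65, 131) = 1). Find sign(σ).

+1

Start at x=43: 43 → 44 → 109 → 11 → 60 → 101 → 15 → … (one orbit).
3 cycles of lengths [65, 65, 1].
n − c = 131 − 3 = 128; sign = (−1)^128 = +1.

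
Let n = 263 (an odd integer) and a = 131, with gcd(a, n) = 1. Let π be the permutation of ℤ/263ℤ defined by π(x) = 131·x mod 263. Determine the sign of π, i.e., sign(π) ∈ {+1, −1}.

Start at x=116: 116 → 205 → 29 → 117 → 73 → 95 → 84 → … (one orbit).
Decompose π into cycles: lengths [262, 1] (2 cycles, including the fixed point 0).
With 2 cycles on 263 points, sign = (−1)^{263−2} = -1.
Check: (131/263) = -1 by Zolotarev.

-1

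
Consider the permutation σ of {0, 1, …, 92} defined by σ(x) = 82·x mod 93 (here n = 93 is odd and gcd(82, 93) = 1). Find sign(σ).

+1

Orbit of 19 under x↦82x: [19, 70, 67, 7, 16, 10, 76]… (length divides ord_93(82)).
The orbit structure of x ↦ 82x mod 93: 9 orbits of sizes [15, 15, 15, 15, 15, 15, 1, 1, 1].
9 cycles on 93: each ℓ→(−1)^(ℓ−1), product (−1)^84 = +1.
(82|93)_J = +1 (Zolotarev's lemma cross-check).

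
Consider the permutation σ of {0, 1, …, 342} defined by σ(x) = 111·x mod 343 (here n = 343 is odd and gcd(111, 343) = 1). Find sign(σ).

-1

Trace 267: π^k(267) = [267, 139, 337, 20, 162, 146, 85] for k=0..6.
Cycle type of π: 98×3 + 14×3 + 2×3 + 1; total 10 cycles.
n − c = 343 − 10 = 333; sign = (−1)^333 = -1.
(111|343)_J = -1 (Zolotarev's lemma cross-check).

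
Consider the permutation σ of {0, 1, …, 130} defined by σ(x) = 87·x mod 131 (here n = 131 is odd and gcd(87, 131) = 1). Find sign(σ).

-1

Orbit of 4 under x↦87x: [4, 86, 15, 126, 89, 14, 39]… (length divides ord_131(87)).
Cycle lengths of π_87 on ℤ/131ℤ: [130, 1]; 2 cycles in total.
n − c = 131 − 2 = 129; sign = (−1)^129 = -1.
Via Zolotarev, sign(π_{87}) = (87|131) = -1.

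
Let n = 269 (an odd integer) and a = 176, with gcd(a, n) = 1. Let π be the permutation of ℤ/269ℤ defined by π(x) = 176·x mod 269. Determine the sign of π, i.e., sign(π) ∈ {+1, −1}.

+1

Orbit of 244 under x↦176x: [244, 173, 51, 99, 208, 24, 189]… (length divides ord_269(176)).
3 cycles of lengths [134, 134, 1].
n − c = 269 − 3 = 266; sign = (−1)^266 = +1.
Check: (176/269) = +1 by Zolotarev.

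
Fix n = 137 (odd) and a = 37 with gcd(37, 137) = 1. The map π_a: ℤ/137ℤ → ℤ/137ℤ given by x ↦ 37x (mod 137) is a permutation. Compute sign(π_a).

+1

Trace 1: π^k(1) = [1, 37, 136, 100] for k=0..3.
35 cycles of lengths [4, 4, 4, 4, 4, 4, 4, 4, 4, 4, 4, 4, 4, 4, 4, 4, 4, 4, 4, 4, 4, 4, 4, 4, 4, 4, 4, 4, 4, 4, 4, 4, 4, 4, 1].
With 35 cycles on 137 points, sign = (−1)^{137−35} = +1.
Zolotarev: (37|137) = +1, matching the cycle-count sign.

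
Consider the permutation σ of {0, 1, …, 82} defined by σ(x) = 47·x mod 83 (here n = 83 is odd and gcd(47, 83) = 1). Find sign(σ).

Start at x=57: 57 → 23 → 2 → 11 → 19 → 63 → 56 → … (one orbit).
Cycle lengths of π_47 on ℤ/83ℤ: [82, 1]; 2 cycles in total.
83 − 2 = 81 transpositions; sign(π) = (−1)^81 = -1.
Via Zolotarev, sign(π_{47}) = (47|83) = -1.

-1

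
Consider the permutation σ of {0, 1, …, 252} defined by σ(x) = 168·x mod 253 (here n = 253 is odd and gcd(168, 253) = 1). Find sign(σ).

-1

Trace 97: π^k(97) = [97, 104, 15, 243, 91, 108, 181] for k=0..6.
6 cycles of lengths [110, 110, 22, 5, 5, 1].
6 cycles on 253: each ℓ→(−1)^(ℓ−1), product (−1)^247 = -1.
Zolotarev: (168|253) = -1, matching the cycle-count sign.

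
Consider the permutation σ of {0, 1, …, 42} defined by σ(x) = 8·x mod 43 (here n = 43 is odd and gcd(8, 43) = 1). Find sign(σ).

Orbit of 8 under x↦8x: [8, 21, 39, 11, 2, 16, 42]… (length divides ord_43(8)).
π_8 has 4 disjoint cycles with lengths [14, 14, 14, 1] on {0,…,42}.
n − c = 43 − 4 = 39; sign = (−1)^39 = -1.

-1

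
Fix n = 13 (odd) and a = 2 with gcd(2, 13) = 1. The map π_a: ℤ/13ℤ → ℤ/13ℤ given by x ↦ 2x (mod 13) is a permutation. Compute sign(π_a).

Orbit of 9 under x↦2x: [9, 5, 10, 7, 1, 2, 4]… (length divides ord_13(2)).
Cycle type of π: 12 + 1; total 2 cycles.
13 − 2 = 11 transpositions; sign(π) = (−1)^11 = -1.
Via Zolotarev, sign(π_{2}) = (2|13) = -1.

-1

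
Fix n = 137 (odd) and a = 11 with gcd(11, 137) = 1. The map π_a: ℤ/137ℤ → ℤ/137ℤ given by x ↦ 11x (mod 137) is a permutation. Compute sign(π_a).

Trace 22: π^k(22) = [22, 105, 59, 101, 15, 28, 34] for k=0..6.
Cycle type of π: 68×2 + 1; total 3 cycles.
Σ(ℓ_i−1) = 137−3 = 134; sign = (−1)^134 = +1.

+1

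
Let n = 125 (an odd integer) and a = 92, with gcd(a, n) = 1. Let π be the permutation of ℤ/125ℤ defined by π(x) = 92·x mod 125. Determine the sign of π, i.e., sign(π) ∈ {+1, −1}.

-1

Start at x=27: 27 → 109 → 28 → 76 → 117 → 14 → 38 → … (one orbit).
The orbit structure of x ↦ 92x mod 125: 4 orbits of sizes [100, 20, 4, 1].
125 − 4 = 121 transpositions; sign(π) = (−1)^121 = -1.
Via Zolotarev, sign(π_{92}) = (92|125) = -1.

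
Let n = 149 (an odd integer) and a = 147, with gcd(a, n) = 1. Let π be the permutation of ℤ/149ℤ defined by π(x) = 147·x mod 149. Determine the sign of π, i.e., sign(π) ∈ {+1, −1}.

Start at x=84: 84 → 130 → 38 → 73 → 3 → 143 → 12 → … (one orbit).
Decompose π into cycles: lengths [148, 1] (2 cycles, including the fixed point 0).
Σ(ℓ_i−1) = 149−2 = 147; sign = (−1)^147 = -1.
Via Zolotarev, sign(π_{147}) = (147|149) = -1.

-1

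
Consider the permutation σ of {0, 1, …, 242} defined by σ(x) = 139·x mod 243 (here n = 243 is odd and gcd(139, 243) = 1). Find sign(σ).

+1

Orbit of 169 under x↦139x: [169, 163, 58, 43, 145, 229, 241]… (length divides ord_243(139)).
11 cycles of lengths [81, 81, 27, 27, 9, 9, 3, 3, 1, 1, 1].
11 cycles on 243: each ℓ→(−1)^(ℓ−1), product (−1)^232 = +1.
Check: (139/243) = +1 by Zolotarev.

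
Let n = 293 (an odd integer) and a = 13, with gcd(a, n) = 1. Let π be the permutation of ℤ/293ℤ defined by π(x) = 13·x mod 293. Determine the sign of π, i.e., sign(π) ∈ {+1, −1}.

-1

Orbit of 235 under x↦13x: [235, 125, 160, 29, 84, 213, 132]… (length divides ord_293(13)).
The orbit structure of x ↦ 13x mod 293: 2 orbits of sizes [292, 1].
n − c = 293 − 2 = 291; sign = (−1)^291 = -1.
Zolotarev: (13|293) = -1, matching the cycle-count sign.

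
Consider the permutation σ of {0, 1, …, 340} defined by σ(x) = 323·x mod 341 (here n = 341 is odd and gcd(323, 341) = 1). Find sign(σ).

-1

Trace 202: π^k(202) = [202, 115, 317, 91, 67, 158, 225] for k=0..6.
14 cycles of lengths [30, 30, 30, 30, 30, 30, 30, 30, 30, 30, 30, 5, 5, 1].
sign(π) = (−1)^{n − #cycles} = (−1)^{341−14} = (−1)^327 = -1.
The Jacobi symbol (323|341) = -1 (Zolotarev) agrees.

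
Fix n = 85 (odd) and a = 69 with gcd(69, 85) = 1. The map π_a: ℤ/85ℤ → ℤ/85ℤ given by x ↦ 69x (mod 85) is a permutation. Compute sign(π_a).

+1

Orbit of 1 under x↦69x: [1, 69]… (length divides ord_85(69)).
51 cycles of lengths [2, 2, 2, 2, 2, 2, 2, 2, 2, 2, 2, 2, 2, 2, 2, 2, 2, 2, 2, 2, 2, 2, 2, 2, 2, 2, 2, 2, 2, 2, 2, 2, 2, 2, 1, 1, 1, 1, 1, 1, 1, 1, 1, 1, 1, 1, 1, 1, 1, 1, 1].
n − c = 85 − 51 = 34; sign = (−1)^34 = +1.
Check: (69/85) = +1 by Zolotarev.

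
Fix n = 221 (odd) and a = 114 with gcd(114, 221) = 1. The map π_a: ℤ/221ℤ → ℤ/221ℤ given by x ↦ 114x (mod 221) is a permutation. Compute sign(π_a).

-1

Start at x=152: 152 → 90 → 94 → 108 → 157 → 218 → 100 → … (one orbit).
Cycle type of π: 48×4 + 16 + 6×2 + 1; total 8 cycles.
Σ(ℓ_i−1) = 221−8 = 213; sign = (−1)^213 = -1.
The Jacobi symbol (114|221) = -1 (Zolotarev) agrees.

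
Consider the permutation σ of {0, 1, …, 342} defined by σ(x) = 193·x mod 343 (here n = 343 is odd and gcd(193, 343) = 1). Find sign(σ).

Start at x=123: 123 → 72 → 176 → 11 → 65 → 197 → 291 → … (one orbit).
Cycle type of π: 147×2 + 21×2 + 3×2 + 1; total 7 cycles.
sign(π) = (−1)^{n − #cycles} = (−1)^{343−7} = (−1)^336 = +1.

+1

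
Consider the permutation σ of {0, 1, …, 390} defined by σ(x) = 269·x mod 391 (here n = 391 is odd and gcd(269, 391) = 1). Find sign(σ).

-1

Orbit of 25 under x↦269x: [25, 78, 259, 73, 87, 334, 307]… (length divides ord_391(269)).
Decompose π into cycles: lengths [176, 176, 16, 11, 11, 1] (6 cycles, including the fixed point 0).
391 − 6 = 385 transpositions; sign(π) = (−1)^385 = -1.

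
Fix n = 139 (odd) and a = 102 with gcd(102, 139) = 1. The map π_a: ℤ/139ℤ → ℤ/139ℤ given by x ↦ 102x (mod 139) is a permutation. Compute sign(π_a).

-1

Trace 27: π^k(27) = [27, 113, 128, 129, 92, 71, 14] for k=0..6.
The orbit structure of x ↦ 102x mod 139: 2 orbits of sizes [138, 1].
n − c = 139 − 2 = 137; sign = (−1)^137 = -1.
Via Zolotarev, sign(π_{102}) = (102|139) = -1.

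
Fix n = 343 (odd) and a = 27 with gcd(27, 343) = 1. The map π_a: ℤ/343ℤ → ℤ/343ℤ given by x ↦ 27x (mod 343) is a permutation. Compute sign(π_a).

-1

Trace 335: π^k(335) = [335, 127, 342, 316, 300, 211, 209] for k=0..6.
10 cycles of lengths [98, 98, 98, 14, 14, 14, 2, 2, 2, 1].
343 − 10 = 333 transpositions; sign(π) = (−1)^333 = -1.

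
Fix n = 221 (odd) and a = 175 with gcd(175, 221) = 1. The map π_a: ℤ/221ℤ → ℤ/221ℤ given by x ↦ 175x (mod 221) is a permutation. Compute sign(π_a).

+1

Orbit of 1 under x↦175x: [1, 175, 127, 125, 217, 184, 155]… (length divides ord_221(175)).
Cycle type of π: 48×4 + 16 + 12 + 1; total 7 cycles.
7 cycles on 221: each ℓ→(−1)^(ℓ−1), product (−1)^214 = +1.
(175|221)_J = +1 (Zolotarev's lemma cross-check).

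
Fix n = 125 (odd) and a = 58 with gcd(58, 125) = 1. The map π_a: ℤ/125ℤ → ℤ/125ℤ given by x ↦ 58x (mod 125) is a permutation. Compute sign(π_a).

-1

Trace 1: π^k(1) = [1, 58, 114, 112, 121, 18, 44] for k=0..6.
Cycle type of π: 100 + 20 + 4 + 1; total 4 cycles.
4 cycles on 125: each ℓ→(−1)^(ℓ−1), product (−1)^121 = -1.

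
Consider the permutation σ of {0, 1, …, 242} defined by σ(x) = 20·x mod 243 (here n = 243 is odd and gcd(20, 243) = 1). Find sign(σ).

-1

Trace 154: π^k(154) = [154, 164, 121, 233, 43, 131, 190] for k=0..6.
Cycle lengths of π_20 on ℤ/243ℤ: [162, 54, 18, 6, 2, 1]; 6 cycles in total.
243 − 6 = 237 transpositions; sign(π) = (−1)^237 = -1.
Via Zolotarev, sign(π_{20}) = (20|243) = -1.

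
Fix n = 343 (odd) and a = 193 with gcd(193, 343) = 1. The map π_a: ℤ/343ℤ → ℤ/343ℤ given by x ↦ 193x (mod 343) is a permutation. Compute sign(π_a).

Trace 302: π^k(302) = [302, 319, 170, 225, 207, 163, 246] for k=0..6.
The orbit structure of x ↦ 193x mod 343: 7 orbits of sizes [147, 147, 21, 21, 3, 3, 1].
n − c = 343 − 7 = 336; sign = (−1)^336 = +1.

+1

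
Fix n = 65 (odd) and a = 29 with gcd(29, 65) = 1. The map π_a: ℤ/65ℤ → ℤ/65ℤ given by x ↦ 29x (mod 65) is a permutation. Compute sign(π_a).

+1

Start at x=61: 61 → 14 → 16 → 9 → 1 → 29 → 61 (one orbit).
Cycle type of π: 6×8 + 3×4 + 2×2 + 1; total 15 cycles.
sign(π) = (−1)^{n − #cycles} = (−1)^{65−15} = (−1)^50 = +1.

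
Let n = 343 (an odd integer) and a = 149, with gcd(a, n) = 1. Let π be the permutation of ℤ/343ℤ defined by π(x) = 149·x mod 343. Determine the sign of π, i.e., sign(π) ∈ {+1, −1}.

Orbit of 198 under x↦149x: [198, 4, 253, 310, 228, 15, 177]… (length divides ord_343(149)).
Cycle lengths of π_149 on ℤ/343ℤ: [147, 147, 21, 21, 3, 3, 1]; 7 cycles in total.
343 − 7 = 336 transpositions; sign(π) = (−1)^336 = +1.
Via Zolotarev, sign(π_{149}) = (149|343) = +1.

+1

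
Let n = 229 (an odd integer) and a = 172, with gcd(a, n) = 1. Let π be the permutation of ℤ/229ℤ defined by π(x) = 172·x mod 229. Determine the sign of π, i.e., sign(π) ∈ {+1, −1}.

+1

Trace 68: π^k(68) = [68, 17, 176, 44, 11, 60, 15] for k=0..6.
The orbit structure of x ↦ 172x mod 229: 7 orbits of sizes [38, 38, 38, 38, 38, 38, 1].
sign(π) = (−1)^{n − #cycles} = (−1)^{229−7} = (−1)^222 = +1.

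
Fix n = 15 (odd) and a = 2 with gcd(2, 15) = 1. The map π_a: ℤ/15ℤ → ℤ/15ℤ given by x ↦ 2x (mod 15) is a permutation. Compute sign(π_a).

Orbit of 1 under x↦2x: [1, 2, 4, 8]… (length divides ord_15(2)).
The orbit structure of x ↦ 2x mod 15: 5 orbits of sizes [4, 4, 4, 2, 1].
n − c = 15 − 5 = 10; sign = (−1)^10 = +1.
Check: (2/15) = +1 by Zolotarev.

+1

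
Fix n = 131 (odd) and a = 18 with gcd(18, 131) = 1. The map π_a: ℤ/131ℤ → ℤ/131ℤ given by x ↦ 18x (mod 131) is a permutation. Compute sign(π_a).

Orbit of 1 under x↦18x: [1, 18, 62, 68, 45, 24, 39]… (length divides ord_131(18)).
6 cycles of lengths [26, 26, 26, 26, 26, 1].
Σ(ℓ_i−1) = 131−6 = 125; sign = (−1)^125 = -1.
Zolotarev: (18|131) = -1, matching the cycle-count sign.

-1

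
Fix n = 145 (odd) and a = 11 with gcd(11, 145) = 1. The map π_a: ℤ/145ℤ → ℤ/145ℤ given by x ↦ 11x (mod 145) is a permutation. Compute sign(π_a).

Start at x=86: 86 → 76 → 111 → 61 → 91 → 131 → 136 → … (one orbit).
Cycle type of π: 28×5 + 1×5; total 10 cycles.
n − c = 145 − 10 = 135; sign = (−1)^135 = -1.

-1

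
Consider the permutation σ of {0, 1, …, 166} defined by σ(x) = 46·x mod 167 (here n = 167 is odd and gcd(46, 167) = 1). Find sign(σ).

Start at x=38: 38 → 78 → 81 → 52 → 54 → 146 → 36 → … (one orbit).
Decompose π into cycles: lengths [166, 1] (2 cycles, including the fixed point 0).
2 cycles on 167: each ℓ→(−1)^(ℓ−1), product (−1)^165 = -1.

-1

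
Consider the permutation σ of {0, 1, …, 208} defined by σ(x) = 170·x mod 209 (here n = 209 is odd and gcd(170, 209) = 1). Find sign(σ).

-1

Trace 58: π^k(58) = [58, 37, 20, 56, 115, 113, 191] for k=0..6.
π_170 has 30 disjoint cycles with lengths [10, 10, 10, 10, 10, 10, 10, 10, 10, 10, 10, 10, 10, 10, 10, 10, 10, 10, 5, 5, 2, 2, 2, 2, 2, 2, 2, 2, 2, 1] on {0,…,208}.
With 30 cycles on 209 points, sign = (−1)^{209−30} = -1.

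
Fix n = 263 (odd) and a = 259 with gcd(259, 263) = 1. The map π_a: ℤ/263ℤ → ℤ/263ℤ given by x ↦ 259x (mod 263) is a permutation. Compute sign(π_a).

-1

Trace 135: π^k(135) = [135, 249, 56, 39, 107, 98, 134] for k=0..6.
The orbit structure of x ↦ 259x mod 263: 2 orbits of sizes [262, 1].
Σ(ℓ_i−1) = 263−2 = 261; sign = (−1)^261 = -1.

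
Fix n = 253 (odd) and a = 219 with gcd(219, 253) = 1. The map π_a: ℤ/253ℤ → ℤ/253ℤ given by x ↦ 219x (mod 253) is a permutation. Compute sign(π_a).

-1

Trace 232: π^k(232) = [232, 208, 12, 98, 210, 197, 133] for k=0..6.
The orbit structure of x ↦ 219x mod 253: 18 orbits of sizes [22, 22, 22, 22, 22, 22, 22, 22, 22, 22, 11, 11, 2, 2, 2, 2, 2, 1].
n − c = 253 − 18 = 235; sign = (−1)^235 = -1.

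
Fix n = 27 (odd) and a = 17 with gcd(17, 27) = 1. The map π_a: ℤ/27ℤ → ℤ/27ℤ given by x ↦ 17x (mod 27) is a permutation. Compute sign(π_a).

Start at x=10: 10 → 8 → 1 → 17 → 19 → 26 → 10 (one orbit).
Cycle lengths of π_17 on ℤ/27ℤ: [6, 6, 6, 2, 2, 2, 2, 1]; 8 cycles in total.
n − c = 27 − 8 = 19; sign = (−1)^19 = -1.
(17|27)_J = -1 (Zolotarev's lemma cross-check).

-1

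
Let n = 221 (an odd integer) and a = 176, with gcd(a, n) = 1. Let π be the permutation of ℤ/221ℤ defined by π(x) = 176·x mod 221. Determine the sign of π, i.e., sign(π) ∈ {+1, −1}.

+1

Trace 177: π^k(177) = [177, 212, 184, 118, 215, 49, 5] for k=0..6.
Cycle type of π: 48×4 + 16 + 12 + 1; total 7 cycles.
7 cycles on 221: each ℓ→(−1)^(ℓ−1), product (−1)^214 = +1.
(176|221)_J = +1 (Zolotarev's lemma cross-check).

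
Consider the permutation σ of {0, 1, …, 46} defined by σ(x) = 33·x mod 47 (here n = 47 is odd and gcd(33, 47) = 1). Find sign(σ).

Orbit of 28 under x↦33x: [28, 31, 36, 13, 6, 10, 1]… (length divides ord_47(33)).
Cycle type of π: 46 + 1; total 2 cycles.
47 − 2 = 45 transpositions; sign(π) = (−1)^45 = -1.
The Jacobi symbol (33|47) = -1 (Zolotarev) agrees.

-1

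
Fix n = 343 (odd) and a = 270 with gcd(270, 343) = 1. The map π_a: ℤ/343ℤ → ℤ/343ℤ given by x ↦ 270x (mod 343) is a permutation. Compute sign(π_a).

Orbit of 246 under x↦270x: [246, 221, 331, 190, 193, 317, 183]… (length divides ord_343(270)).
π_270 has 7 disjoint cycles with lengths [147, 147, 21, 21, 3, 3, 1] on {0,…,342}.
343 − 7 = 336 transpositions; sign(π) = (−1)^336 = +1.
(270|343)_J = +1 (Zolotarev's lemma cross-check).

+1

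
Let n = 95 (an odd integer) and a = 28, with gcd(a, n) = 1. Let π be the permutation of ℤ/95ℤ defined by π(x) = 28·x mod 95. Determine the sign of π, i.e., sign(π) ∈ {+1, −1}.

Trace 68: π^k(68) = [68, 4, 17, 1, 28, 24, 7] for k=0..6.
Cycle type of π: 36×2 + 9×2 + 4 + 1; total 6 cycles.
sign(π) = (−1)^{n − #cycles} = (−1)^{95−6} = (−1)^89 = -1.

-1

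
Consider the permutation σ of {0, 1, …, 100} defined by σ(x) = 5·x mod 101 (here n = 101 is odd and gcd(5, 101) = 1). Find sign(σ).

Start at x=87: 87 → 31 → 54 → 68 → 37 → 84 → 16 → … (one orbit).
Decompose π into cycles: lengths [25, 25, 25, 25, 1] (5 cycles, including the fixed point 0).
Σ(ℓ_i−1) = 101−5 = 96; sign = (−1)^96 = +1.

+1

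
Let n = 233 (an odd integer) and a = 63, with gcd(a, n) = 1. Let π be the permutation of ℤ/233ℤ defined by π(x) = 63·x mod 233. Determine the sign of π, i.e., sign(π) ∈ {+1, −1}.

Orbit of 51 under x↦63x: [51, 184, 175, 74, 2, 126, 16]… (length divides ord_233(63)).
Cycle lengths of π_63 on ℤ/233ℤ: [29, 29, 29, 29, 29, 29, 29, 29, 1]; 9 cycles in total.
Σ(ℓ_i−1) = 233−9 = 224; sign = (−1)^224 = +1.
The Jacobi symbol (63|233) = +1 (Zolotarev) agrees.

+1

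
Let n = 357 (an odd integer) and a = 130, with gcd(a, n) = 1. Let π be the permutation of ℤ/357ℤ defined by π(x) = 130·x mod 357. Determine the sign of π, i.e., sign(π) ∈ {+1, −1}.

-1

Start at x=277: 277 → 310 → 316 → 25 → 37 → 169 → 193 → … (one orbit).
Decompose π into cycles: lengths [48, 48, 48, 48, 48, 48, 16, 16, 16, 3, 3, 3, 3, 3, 3, 1, 1, 1] (18 cycles, including the fixed point 0).
n − c = 357 − 18 = 339; sign = (−1)^339 = -1.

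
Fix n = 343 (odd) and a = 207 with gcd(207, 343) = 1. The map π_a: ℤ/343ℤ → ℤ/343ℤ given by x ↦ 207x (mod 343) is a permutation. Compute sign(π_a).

Orbit of 261 under x↦207x: [261, 176, 74, 226, 134, 298, 289]… (length divides ord_343(207)).
7 cycles of lengths [147, 147, 21, 21, 3, 3, 1].
n − c = 343 − 7 = 336; sign = (−1)^336 = +1.

+1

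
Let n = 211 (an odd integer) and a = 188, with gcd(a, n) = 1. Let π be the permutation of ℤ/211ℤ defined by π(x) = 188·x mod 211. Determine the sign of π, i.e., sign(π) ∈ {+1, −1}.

+1

Trace 71: π^k(71) = [71, 55, 1, 188, 107] for k=0..4.
43 cycles of lengths [5, 5, 5, 5, 5, 5, 5, 5, 5, 5, 5, 5, 5, 5, 5, 5, 5, 5, 5, 5, 5, 5, 5, 5, 5, 5, 5, 5, 5, 5, 5, 5, 5, 5, 5, 5, 5, 5, 5, 5, 5, 5, 1].
Σ(ℓ_i−1) = 211−43 = 168; sign = (−1)^168 = +1.
(188|211)_J = +1 (Zolotarev's lemma cross-check).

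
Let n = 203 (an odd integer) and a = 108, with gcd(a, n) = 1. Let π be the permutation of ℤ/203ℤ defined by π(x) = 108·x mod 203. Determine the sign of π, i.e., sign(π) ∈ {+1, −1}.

+1

Trace 160: π^k(160) = [160, 25, 61, 92, 192, 30, 195] for k=0..6.
The orbit structure of x ↦ 108x mod 203: 5 orbits of sizes [84, 84, 28, 6, 1].
203 − 5 = 198 transpositions; sign(π) = (−1)^198 = +1.
The Jacobi symbol (108|203) = +1 (Zolotarev) agrees.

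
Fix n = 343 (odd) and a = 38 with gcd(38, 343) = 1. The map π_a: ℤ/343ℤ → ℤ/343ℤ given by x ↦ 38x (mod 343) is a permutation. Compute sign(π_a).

Trace 212: π^k(212) = [212, 167, 172, 19, 36, 339, 191] for k=0..6.
Decompose π into cycles: lengths [294, 42, 6, 1] (4 cycles, including the fixed point 0).
sign(π) = (−1)^{n − #cycles} = (−1)^{343−4} = (−1)^339 = -1.

-1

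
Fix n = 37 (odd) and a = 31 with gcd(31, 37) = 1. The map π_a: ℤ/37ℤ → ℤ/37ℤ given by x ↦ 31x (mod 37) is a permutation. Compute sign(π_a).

-1

Orbit of 36 under x↦31x: [36, 6, 1, 31]… (length divides ord_37(31)).
10 cycles of lengths [4, 4, 4, 4, 4, 4, 4, 4, 4, 1].
37 − 10 = 27 transpositions; sign(π) = (−1)^27 = -1.
The Jacobi symbol (31|37) = -1 (Zolotarev) agrees.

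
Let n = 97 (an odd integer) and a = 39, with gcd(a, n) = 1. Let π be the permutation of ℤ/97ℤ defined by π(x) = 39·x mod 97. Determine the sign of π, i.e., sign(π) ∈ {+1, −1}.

-1

Orbit of 81 under x↦39x: [81, 55, 11, 41, 47, 87, 95]… (length divides ord_97(39)).
Cycle type of π: 96 + 1; total 2 cycles.
With 2 cycles on 97 points, sign = (−1)^{97−2} = -1.
Zolotarev: (39|97) = -1, matching the cycle-count sign.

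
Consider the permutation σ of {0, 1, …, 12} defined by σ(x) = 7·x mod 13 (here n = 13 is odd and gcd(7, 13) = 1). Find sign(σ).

-1

Start at x=5: 5 → 9 → 11 → 12 → 6 → 3 → 8 → … (one orbit).
Decompose π into cycles: lengths [12, 1] (2 cycles, including the fixed point 0).
13 − 2 = 11 transpositions; sign(π) = (−1)^11 = -1.
Zolotarev: (7|13) = -1, matching the cycle-count sign.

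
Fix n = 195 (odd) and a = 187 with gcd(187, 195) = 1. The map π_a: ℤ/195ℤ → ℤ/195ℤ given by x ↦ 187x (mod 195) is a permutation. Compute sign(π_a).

Start at x=1: 1 → 187 → 64 → 73 → 1 (one orbit).
Cycle type of π: 4×48 + 1×3; total 51 cycles.
51 cycles on 195: each ℓ→(−1)^(ℓ−1), product (−1)^144 = +1.
Check: (187/195) = +1 by Zolotarev.

+1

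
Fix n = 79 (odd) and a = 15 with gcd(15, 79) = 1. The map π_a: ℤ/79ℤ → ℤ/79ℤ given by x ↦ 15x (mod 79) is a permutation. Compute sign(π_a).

Orbit of 15 under x↦15x: [15, 67, 57, 65, 27, 10, 71]… (length divides ord_79(15)).
π_15 has 4 disjoint cycles with lengths [26, 26, 26, 1] on {0,…,78}.
n − c = 79 − 4 = 75; sign = (−1)^75 = -1.
The Jacobi symbol (15|79) = -1 (Zolotarev) agrees.

-1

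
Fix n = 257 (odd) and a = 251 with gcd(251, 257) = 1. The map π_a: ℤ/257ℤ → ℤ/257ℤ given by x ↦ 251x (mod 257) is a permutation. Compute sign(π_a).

-1

Trace 230: π^k(230) = [230, 162, 56, 178, 217, 240, 102] for k=0..6.
2 cycles of lengths [256, 1].
257 − 2 = 255 transpositions; sign(π) = (−1)^255 = -1.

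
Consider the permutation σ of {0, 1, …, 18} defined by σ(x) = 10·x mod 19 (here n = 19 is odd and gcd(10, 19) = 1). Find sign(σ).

-1

Orbit of 16 under x↦10x: [16, 8, 4, 2, 1, 10, 5]… (length divides ord_19(10)).
The orbit structure of x ↦ 10x mod 19: 2 orbits of sizes [18, 1].
With 2 cycles on 19 points, sign = (−1)^{19−2} = -1.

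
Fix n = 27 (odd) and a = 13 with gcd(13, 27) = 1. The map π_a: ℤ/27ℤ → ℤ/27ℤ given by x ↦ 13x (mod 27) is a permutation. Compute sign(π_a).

Start at x=25: 25 → 1 → 13 → 7 → 10 → 22 → 16 → … (one orbit).
π_13 has 7 disjoint cycles with lengths [9, 9, 3, 3, 1, 1, 1] on {0,…,26}.
27 − 7 = 20 transpositions; sign(π) = (−1)^20 = +1.

+1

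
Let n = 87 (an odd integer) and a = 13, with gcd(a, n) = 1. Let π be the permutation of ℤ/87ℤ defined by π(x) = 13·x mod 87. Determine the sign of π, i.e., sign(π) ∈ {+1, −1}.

Orbit of 82 under x↦13x: [82, 22, 25, 64, 49, 28, 16]… (length divides ord_87(13)).
Cycle lengths of π_13 on ℤ/87ℤ: [14, 14, 14, 14, 14, 14, 1, 1, 1]; 9 cycles in total.
n − c = 87 − 9 = 78; sign = (−1)^78 = +1.

+1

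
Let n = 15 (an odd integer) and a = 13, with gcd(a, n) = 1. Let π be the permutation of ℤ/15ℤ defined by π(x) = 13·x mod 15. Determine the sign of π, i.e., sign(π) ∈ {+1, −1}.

-1

Start at x=4: 4 → 7 → 1 → 13 → 4 (one orbit).
π_13 has 6 disjoint cycles with lengths [4, 4, 4, 1, 1, 1] on {0,…,14}.
sign(π) = (−1)^{n − #cycles} = (−1)^{15−6} = (−1)^9 = -1.
Zolotarev: (13|15) = -1, matching the cycle-count sign.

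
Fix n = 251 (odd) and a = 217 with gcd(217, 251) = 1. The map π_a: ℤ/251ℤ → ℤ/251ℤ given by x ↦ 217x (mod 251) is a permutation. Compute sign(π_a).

+1

Orbit of 65 under x↦217x: [65, 49, 91, 169, 27, 86, 88]… (length divides ord_251(217)).
3 cycles of lengths [125, 125, 1].
With 3 cycles on 251 points, sign = (−1)^{251−3} = +1.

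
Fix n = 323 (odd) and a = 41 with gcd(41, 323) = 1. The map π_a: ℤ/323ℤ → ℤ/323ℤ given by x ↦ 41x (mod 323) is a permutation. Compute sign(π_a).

Orbit of 14 under x↦41x: [14, 251, 278, 93, 260, 1, 41]… (length divides ord_323(41)).
5 cycles of lengths [144, 144, 18, 16, 1].
323 − 5 = 318 transpositions; sign(π) = (−1)^318 = +1.
Check: (41/323) = +1 by Zolotarev.

+1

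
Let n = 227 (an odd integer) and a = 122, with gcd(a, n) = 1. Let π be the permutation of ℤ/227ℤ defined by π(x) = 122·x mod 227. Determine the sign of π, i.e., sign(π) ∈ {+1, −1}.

+1

Start at x=131: 131 → 92 → 101 → 64 → 90 → 84 → 33 → … (one orbit).
3 cycles of lengths [113, 113, 1].
3 cycles on 227: each ℓ→(−1)^(ℓ−1), product (−1)^224 = +1.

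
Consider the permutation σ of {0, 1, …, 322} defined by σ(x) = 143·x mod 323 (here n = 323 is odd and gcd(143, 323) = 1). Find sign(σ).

Orbit of 300 under x↦143x: [300, 264, 284, 237, 299, 121, 184]… (length divides ord_323(143)).
Cycle lengths of π_143 on ℤ/323ℤ: [144, 144, 18, 16, 1]; 5 cycles in total.
323 − 5 = 318 transpositions; sign(π) = (−1)^318 = +1.

+1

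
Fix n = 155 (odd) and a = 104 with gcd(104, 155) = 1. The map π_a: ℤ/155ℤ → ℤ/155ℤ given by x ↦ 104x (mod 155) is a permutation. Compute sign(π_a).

-1

Orbit of 99 under x↦104x: [99, 66, 44, 81, 54, 36, 24]… (length divides ord_155(104)).
Cycle type of π: 30×5 + 2×2 + 1; total 8 cycles.
sign(π) = (−1)^{n − #cycles} = (−1)^{155−8} = (−1)^147 = -1.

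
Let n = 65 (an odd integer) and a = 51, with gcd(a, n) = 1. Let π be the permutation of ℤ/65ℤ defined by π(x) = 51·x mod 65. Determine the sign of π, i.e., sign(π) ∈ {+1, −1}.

Start at x=51: 51 → 1 → 51 (one orbit).
Cycle type of π: 2×30 + 1×5; total 35 cycles.
sign(π) = (−1)^{n − #cycles} = (−1)^{65−35} = (−1)^30 = +1.
Zolotarev: (51|65) = +1, matching the cycle-count sign.

+1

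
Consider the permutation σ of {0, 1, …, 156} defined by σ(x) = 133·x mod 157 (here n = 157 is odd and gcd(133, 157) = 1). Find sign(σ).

Orbit of 41 under x↦133x: [41, 115, 66, 143, 22, 100, 112]… (length divides ord_157(133)).
π_133 has 2 disjoint cycles with lengths [156, 1] on {0,…,156}.
Σ(ℓ_i−1) = 157−2 = 155; sign = (−1)^155 = -1.

-1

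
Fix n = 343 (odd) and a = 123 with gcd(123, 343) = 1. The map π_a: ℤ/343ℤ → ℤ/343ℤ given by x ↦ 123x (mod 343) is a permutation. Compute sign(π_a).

Start at x=326: 326 → 310 → 57 → 151 → 51 → 99 → 172 → … (one orbit).
Cycle type of π: 147×2 + 21×2 + 3×2 + 1; total 7 cycles.
With 7 cycles on 343 points, sign = (−1)^{343−7} = +1.
(123|343)_J = +1 (Zolotarev's lemma cross-check).

+1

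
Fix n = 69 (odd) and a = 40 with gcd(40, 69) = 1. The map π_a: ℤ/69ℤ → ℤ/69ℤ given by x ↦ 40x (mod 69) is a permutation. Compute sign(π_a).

Start at x=40: 40 → 13 → 37 → 31 → 67 → 58 → 43 → … (one orbit).
Cycle type of π: 22×3 + 1×3; total 6 cycles.
6 cycles on 69: each ℓ→(−1)^(ℓ−1), product (−1)^63 = -1.
(40|69)_J = -1 (Zolotarev's lemma cross-check).

-1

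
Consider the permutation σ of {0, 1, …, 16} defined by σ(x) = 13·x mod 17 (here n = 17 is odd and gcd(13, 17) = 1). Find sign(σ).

Orbit of 4 under x↦13x: [4, 1, 13, 16]… (length divides ord_17(13)).
The orbit structure of x ↦ 13x mod 17: 5 orbits of sizes [4, 4, 4, 4, 1].
n − c = 17 − 5 = 12; sign = (−1)^12 = +1.

+1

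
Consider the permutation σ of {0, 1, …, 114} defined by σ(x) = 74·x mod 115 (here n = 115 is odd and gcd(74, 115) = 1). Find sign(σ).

-1

Trace 31: π^k(31) = [31, 109, 16, 34, 101, 114, 41] for k=0..6.
The orbit structure of x ↦ 74x mod 115: 8 orbits of sizes [22, 22, 22, 22, 22, 2, 2, 1].
sign(π) = (−1)^{n − #cycles} = (−1)^{115−8} = (−1)^107 = -1.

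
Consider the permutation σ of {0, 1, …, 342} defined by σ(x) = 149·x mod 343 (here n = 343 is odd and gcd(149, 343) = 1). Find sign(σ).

+1

Orbit of 100 under x↦149x: [100, 151, 204, 212, 32, 309, 79]… (length divides ord_343(149)).
The orbit structure of x ↦ 149x mod 343: 7 orbits of sizes [147, 147, 21, 21, 3, 3, 1].
With 7 cycles on 343 points, sign = (−1)^{343−7} = +1.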